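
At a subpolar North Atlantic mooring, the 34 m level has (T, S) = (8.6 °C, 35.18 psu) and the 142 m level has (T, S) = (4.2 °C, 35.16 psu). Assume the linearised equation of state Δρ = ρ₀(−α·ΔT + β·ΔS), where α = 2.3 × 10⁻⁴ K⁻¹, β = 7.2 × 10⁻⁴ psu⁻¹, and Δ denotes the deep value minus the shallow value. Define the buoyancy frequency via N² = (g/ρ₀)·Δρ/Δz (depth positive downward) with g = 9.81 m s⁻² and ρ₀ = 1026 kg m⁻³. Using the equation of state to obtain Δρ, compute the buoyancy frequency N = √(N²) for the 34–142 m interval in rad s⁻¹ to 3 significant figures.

9.52 × 10⁻³ rad s⁻¹

ΔT = -4.4 K, ΔS = -0.02 psu (deep − shallow).
Δρ/ρ₀ = −αΔT + βΔS = 1.012 × 10⁻³ − 1.44 × 10⁻⁵ = 9.976 × 10⁻⁴, so Δρ ≈ 1.024 kg m⁻³.
N² = (g/ρ₀)·Δρ/Δz = g·(Δρ/ρ₀)/Δz = 9.81 × 9.976 × 10⁻⁴ / 108 = 9.0615 × 10⁻⁵ s⁻².
N = √(9.0615 × 10⁻⁵) = 9.5192 × 10⁻³ rad s⁻¹ ≈ 9.52 × 10⁻³ rad s⁻¹.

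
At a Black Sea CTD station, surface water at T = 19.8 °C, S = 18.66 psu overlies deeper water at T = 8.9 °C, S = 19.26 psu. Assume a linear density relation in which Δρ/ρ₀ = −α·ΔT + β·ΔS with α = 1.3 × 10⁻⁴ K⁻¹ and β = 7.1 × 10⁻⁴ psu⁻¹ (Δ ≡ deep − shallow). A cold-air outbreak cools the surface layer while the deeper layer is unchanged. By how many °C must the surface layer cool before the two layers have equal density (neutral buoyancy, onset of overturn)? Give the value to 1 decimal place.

14.2 °C

Neutral buoyancy requires Δρ = 0, i.e. −α(T_deep − T_surf′) + β(S_deep − S_surf) = 0.
T_surf′ = T_deep − (β/α)·ΔS = 8.9 − (7.1 × 10⁻⁴/1.3 × 10⁻⁴)·(+0.60) = 5.623 °C.
Cooling required: 19.8 − (5.623) = 14.177 °C.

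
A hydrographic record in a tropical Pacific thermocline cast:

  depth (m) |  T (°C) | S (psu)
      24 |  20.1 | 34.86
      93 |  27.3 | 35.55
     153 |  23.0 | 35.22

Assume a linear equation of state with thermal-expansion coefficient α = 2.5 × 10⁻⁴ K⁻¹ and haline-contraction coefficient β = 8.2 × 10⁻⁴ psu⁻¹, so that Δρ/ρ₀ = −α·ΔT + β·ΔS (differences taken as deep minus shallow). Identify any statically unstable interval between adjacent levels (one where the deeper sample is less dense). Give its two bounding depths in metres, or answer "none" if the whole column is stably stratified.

24–93 m

Evaluate Δρ/ρ₀ = −αΔT + βΔS across each adjacent pair:
  24–93 m: −αΔT+βΔS = −(2.5 × 10⁻⁴)(+7.2)+(8.2 × 10⁻⁴)(+0.69) = -1.2 × 10⁻³ → UNSTABLE
  93–153 m: −αΔT+βΔS = −(2.5 × 10⁻⁴)(-4.3)+(8.2 × 10⁻⁴)(-0.33) = 8.0 × 10⁻⁴ → stable
The 24–93 m interval has Δρ < 0: lighter water underlies denser water.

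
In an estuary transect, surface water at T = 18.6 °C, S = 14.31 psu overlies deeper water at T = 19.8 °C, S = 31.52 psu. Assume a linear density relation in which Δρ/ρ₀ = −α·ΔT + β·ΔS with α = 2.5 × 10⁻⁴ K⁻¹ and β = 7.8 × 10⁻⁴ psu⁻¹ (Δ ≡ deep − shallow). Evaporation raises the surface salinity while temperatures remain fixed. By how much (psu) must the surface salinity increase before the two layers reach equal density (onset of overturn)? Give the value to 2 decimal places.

16.83 psu

Neutral buoyancy requires −α(T_deep − T_surf) + β(S_deep − S_surf′) = 0.
S_surf′ = S_deep − (α/β)·ΔT = 31.52 − (2.5 × 10⁻⁴/7.8 × 10⁻⁴)·(+1.2) = 31.1354 psu.
Increase required: 31.1354 − 14.31 = 16.8254 psu.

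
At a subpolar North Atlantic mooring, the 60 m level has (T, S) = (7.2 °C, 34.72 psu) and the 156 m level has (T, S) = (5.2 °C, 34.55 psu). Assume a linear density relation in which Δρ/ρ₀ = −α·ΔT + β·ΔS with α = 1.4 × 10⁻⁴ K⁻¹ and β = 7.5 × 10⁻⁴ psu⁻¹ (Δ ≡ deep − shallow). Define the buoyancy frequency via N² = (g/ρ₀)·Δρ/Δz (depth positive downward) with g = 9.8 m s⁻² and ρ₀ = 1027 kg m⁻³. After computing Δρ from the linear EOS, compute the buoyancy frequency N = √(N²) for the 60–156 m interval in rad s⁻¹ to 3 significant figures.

ΔT = -2.0 K, ΔS = -0.17 psu (deep − shallow).
Δρ/ρ₀ = −αΔT + βΔS = 2.80 × 10⁻⁴ − 1.275 × 10⁻⁴ = 1.525 × 10⁻⁴, so Δρ ≈ 0.1566 kg m⁻³.
N² = (g/ρ₀)·Δρ/Δz = g·(Δρ/ρ₀)/Δz = 9.8 × 1.525 × 10⁻⁴ / 96 = 1.5568 × 10⁻⁵ s⁻².
N = √(1.5568 × 10⁻⁵) = 3.9456 × 10⁻³ rad s⁻¹ ≈ 3.95 × 10⁻³ rad s⁻¹.

3.95 × 10⁻³ rad s⁻¹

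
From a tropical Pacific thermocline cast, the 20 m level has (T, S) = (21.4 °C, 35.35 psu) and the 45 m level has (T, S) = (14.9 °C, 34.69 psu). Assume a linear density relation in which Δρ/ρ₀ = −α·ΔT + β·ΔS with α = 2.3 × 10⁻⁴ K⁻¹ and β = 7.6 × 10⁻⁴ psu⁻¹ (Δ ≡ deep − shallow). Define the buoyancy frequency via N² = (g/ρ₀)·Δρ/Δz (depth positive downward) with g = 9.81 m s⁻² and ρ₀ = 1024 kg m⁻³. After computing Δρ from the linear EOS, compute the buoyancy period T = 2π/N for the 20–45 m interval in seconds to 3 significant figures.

ΔT = -6.5 K, ΔS = -0.66 psu (deep − shallow).
Δρ/ρ₀ = −αΔT + βΔS = 1.495 × 10⁻³ − 5.016 × 10⁻⁴ = 9.934 × 10⁻⁴, so Δρ ≈ 1.017 kg m⁻³.
N² = (g/ρ₀)·Δρ/Δz = g·(Δρ/ρ₀)/Δz = 9.81 × 9.934 × 10⁻⁴ / 25 = 3.8981 × 10⁻⁴ s⁻².
N = √(3.8981 × 10⁻⁴) = 0.019744 rad s⁻¹ → T = 2π/N = 318.23 s ≈ 318 s.

318 s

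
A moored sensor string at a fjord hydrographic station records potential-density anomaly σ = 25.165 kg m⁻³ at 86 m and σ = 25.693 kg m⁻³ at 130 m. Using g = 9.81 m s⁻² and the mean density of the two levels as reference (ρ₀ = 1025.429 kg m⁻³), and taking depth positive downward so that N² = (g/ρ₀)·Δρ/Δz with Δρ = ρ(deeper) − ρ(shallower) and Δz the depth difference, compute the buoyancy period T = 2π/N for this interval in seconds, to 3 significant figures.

Δρ = 1025.693 − 1025.165 = 0.528 kg m⁻³ over Δz = 130 − 86 = 44 m.
N² = (9.81/1025.429) × (0.528/44) = 1.1480 × 10⁻⁴ s⁻².
N = √(1.1480 × 10⁻⁴) = 0.010714 rad s⁻¹, so T = 2π/N = 586.45 s ≈ 586 s.

586 s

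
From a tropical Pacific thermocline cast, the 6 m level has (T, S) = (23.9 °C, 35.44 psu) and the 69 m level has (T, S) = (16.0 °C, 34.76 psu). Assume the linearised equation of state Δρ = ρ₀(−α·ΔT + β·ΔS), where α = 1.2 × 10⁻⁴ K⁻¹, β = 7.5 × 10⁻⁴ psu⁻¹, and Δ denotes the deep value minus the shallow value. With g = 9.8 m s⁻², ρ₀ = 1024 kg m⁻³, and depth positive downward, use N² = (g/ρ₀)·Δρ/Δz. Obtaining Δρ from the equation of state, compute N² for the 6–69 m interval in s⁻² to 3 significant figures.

6.81 × 10⁻⁵ s⁻²

ΔT = -7.9 K, ΔS = -0.68 psu (deep − shallow).
Δρ/ρ₀ = −αΔT + βΔS = 9.48 × 10⁻⁴ − 5.10 × 10⁻⁴ = 4.38 × 10⁻⁴, so Δρ ≈ 0.4485 kg m⁻³.
N² = (g/ρ₀)·Δρ/Δz = g·(Δρ/ρ₀)/Δz = 9.8 × 4.38 × 10⁻⁴ / 63 = 6.8133 × 10⁻⁵ s⁻² ≈ 6.81 × 10⁻⁵ s⁻².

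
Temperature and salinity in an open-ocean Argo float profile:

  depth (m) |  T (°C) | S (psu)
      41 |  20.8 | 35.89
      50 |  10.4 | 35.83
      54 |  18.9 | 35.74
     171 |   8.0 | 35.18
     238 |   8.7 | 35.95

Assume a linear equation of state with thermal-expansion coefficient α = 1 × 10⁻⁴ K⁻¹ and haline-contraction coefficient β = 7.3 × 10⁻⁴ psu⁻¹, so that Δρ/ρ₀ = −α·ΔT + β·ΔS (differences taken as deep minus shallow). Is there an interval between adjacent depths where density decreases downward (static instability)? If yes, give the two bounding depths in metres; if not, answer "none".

50–54 m

Evaluate Δρ/ρ₀ = −αΔT + βΔS across each adjacent pair:
  41–50 m: −αΔT+βΔS = −(1 × 10⁻⁴)(-10.4)+(7.3 × 10⁻⁴)(-0.06) = 1.0 × 10⁻³ → stable
  50–54 m: −αΔT+βΔS = −(1 × 10⁻⁴)(+8.5)+(7.3 × 10⁻⁴)(-0.09) = -9.2 × 10⁻⁴ → UNSTABLE
  54–171 m: −αΔT+βΔS = −(1 × 10⁻⁴)(-10.9)+(7.3 × 10⁻⁴)(-0.56) = 6.8 × 10⁻⁴ → stable
  171–238 m: −αΔT+βΔS = −(1 × 10⁻⁴)(+0.7)+(7.3 × 10⁻⁴)(+0.77) = 4.9 × 10⁻⁴ → stable
The 50–54 m interval has Δρ < 0: lighter water underlies denser water.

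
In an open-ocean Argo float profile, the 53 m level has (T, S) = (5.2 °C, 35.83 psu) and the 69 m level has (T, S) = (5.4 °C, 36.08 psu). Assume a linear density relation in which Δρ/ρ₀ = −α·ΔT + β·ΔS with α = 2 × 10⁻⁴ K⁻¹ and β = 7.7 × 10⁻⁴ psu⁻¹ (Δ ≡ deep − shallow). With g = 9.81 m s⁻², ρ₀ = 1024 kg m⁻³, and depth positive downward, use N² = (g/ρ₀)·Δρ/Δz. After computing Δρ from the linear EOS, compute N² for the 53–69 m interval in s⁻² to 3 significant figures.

9.35 × 10⁻⁵ s⁻²

ΔT = +0.2 K, ΔS = +0.25 psu (deep − shallow).
Δρ/ρ₀ = −αΔT + βΔS = -4.00 × 10⁻⁵ + 1.925 × 10⁻⁴ = 1.525 × 10⁻⁴, so Δρ ≈ 0.1562 kg m⁻³.
N² = (g/ρ₀)·Δρ/Δz = g·(Δρ/ρ₀)/Δz = 9.81 × 1.525 × 10⁻⁴ / 16 = 9.3502 × 10⁻⁵ s⁻² ≈ 9.35 × 10⁻⁵ s⁻².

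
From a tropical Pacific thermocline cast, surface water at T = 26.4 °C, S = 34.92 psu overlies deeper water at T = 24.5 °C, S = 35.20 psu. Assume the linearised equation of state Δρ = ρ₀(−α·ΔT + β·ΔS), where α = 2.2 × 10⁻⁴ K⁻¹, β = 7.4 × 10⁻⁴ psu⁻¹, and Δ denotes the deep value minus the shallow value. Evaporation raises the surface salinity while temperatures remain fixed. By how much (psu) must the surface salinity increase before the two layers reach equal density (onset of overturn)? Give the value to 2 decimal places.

Neutral buoyancy requires −α(T_deep − T_surf) + β(S_deep − S_surf′) = 0.
S_surf′ = S_deep − (α/β)·ΔT = 35.20 − (2.2 × 10⁻⁴/7.4 × 10⁻⁴)·(-1.9) = 35.7649 psu.
Increase required: 35.7649 − 34.92 = 0.8449 psu.

0.84 psu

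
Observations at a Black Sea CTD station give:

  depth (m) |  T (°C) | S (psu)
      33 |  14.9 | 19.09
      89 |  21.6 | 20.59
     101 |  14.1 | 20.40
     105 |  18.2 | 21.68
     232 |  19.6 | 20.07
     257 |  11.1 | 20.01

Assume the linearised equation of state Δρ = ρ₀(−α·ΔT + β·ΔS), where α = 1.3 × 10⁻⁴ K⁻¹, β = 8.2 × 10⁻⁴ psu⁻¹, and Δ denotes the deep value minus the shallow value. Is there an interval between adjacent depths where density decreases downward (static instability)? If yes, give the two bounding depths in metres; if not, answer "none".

105–232 m

Evaluate Δρ/ρ₀ = −αΔT + βΔS across each adjacent pair:
  33–89 m: −αΔT+βΔS = −(1.3 × 10⁻⁴)(+6.7)+(8.2 × 10⁻⁴)(+1.50) = 3.6 × 10⁻⁴ → stable
  89–101 m: −αΔT+βΔS = −(1.3 × 10⁻⁴)(-7.5)+(8.2 × 10⁻⁴)(-0.19) = 8.2 × 10⁻⁴ → stable
  101–105 m: −αΔT+βΔS = −(1.3 × 10⁻⁴)(+4.1)+(8.2 × 10⁻⁴)(+1.28) = 5.2 × 10⁻⁴ → stable
  105–232 m: −αΔT+βΔS = −(1.3 × 10⁻⁴)(+1.4)+(8.2 × 10⁻⁴)(-1.61) = -1.5 × 10⁻³ → UNSTABLE
  232–257 m: −αΔT+βΔS = −(1.3 × 10⁻⁴)(-8.5)+(8.2 × 10⁻⁴)(-0.06) = 1.1 × 10⁻³ → stable
The 105–232 m interval has Δρ < 0: lighter water underlies denser water.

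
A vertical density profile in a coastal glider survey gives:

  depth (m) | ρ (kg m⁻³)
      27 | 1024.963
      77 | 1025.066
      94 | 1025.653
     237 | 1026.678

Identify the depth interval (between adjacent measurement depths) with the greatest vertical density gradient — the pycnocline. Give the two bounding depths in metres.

Compute the density gradient over each adjacent pair:
  27–77 m: Δρ/Δz = 0.103/50 = 2.1 × 10⁻³ kg m⁻⁴
  77–94 m: Δρ/Δz = 0.587/17 = 0.035 kg m⁻⁴
  94–237 m: Δρ/Δz = 1.025/143 = 7.2 × 10⁻³ kg m⁻⁴
The largest gradient is in the 77–94 m interval — the pycnocline.

77–94 m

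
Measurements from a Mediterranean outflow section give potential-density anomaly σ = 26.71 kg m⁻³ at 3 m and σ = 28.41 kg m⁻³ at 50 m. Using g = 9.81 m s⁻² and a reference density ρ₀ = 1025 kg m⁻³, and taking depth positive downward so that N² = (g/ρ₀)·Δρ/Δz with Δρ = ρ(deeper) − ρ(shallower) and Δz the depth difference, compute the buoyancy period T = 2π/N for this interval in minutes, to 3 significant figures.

Δρ = 1028.41 − 1026.71 = 1.70 kg m⁻³ over Δz = 50 − 3 = 47 m.
N² = (9.81/1025) × (1.70/47) = 3.4618 × 10⁻⁴ s⁻².
N = √(3.4618 × 10⁻⁴) = 0.018606 rad s⁻¹, so T = 2π/N = 337.70 s = 5.6283 min ≈ 5.63 min.

5.63 min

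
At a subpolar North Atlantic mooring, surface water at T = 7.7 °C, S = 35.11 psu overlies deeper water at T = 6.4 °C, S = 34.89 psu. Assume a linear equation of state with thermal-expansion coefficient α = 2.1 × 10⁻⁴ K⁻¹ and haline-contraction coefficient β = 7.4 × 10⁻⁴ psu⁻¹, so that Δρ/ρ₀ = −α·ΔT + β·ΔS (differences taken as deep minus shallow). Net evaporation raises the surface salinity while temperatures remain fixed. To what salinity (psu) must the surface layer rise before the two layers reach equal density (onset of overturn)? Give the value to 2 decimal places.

35.26 psu

Neutral buoyancy requires −α(T_deep − T_surf) + β(S_deep − S_surf′) = 0.
S_surf′ = S_deep − (α/β)·ΔT = 34.89 − (2.1 × 10⁻⁴/7.4 × 10⁻⁴)·(-1.3) = 35.2589 psu.
Increase required: 35.2589 − 35.11 = 0.1489 psu.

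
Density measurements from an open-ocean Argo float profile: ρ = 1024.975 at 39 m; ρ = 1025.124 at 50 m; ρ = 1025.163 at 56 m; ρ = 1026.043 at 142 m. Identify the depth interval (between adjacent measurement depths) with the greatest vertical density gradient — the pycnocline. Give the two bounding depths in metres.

Compute the density gradient over each adjacent pair:
  39–50 m: Δρ/Δz = 0.149/11 = 0.014 kg m⁻⁴
  50–56 m: Δρ/Δz = 0.039/6 = 6.5 × 10⁻³ kg m⁻⁴
  56–142 m: Δρ/Δz = 0.880/86 = 0.010 kg m⁻⁴
The largest gradient is in the 39–50 m interval — the pycnocline.

39–50 m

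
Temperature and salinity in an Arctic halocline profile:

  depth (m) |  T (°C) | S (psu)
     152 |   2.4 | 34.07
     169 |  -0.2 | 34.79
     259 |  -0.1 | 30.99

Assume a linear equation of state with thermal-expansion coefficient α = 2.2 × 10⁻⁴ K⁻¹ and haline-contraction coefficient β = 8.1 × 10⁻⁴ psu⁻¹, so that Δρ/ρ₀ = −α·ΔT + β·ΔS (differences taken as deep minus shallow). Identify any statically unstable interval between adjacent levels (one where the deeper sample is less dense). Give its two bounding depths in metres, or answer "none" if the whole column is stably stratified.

169–259 m

Evaluate Δρ/ρ₀ = −αΔT + βΔS across each adjacent pair:
  152–169 m: −αΔT+βΔS = −(2.2 × 10⁻⁴)(-2.6)+(8.1 × 10⁻⁴)(+0.72) = 1.2 × 10⁻³ → stable
  169–259 m: −αΔT+βΔS = −(2.2 × 10⁻⁴)(+0.1)+(8.1 × 10⁻⁴)(-3.80) = -3.1 × 10⁻³ → UNSTABLE
The 169–259 m interval has Δρ < 0: lighter water underlies denser water.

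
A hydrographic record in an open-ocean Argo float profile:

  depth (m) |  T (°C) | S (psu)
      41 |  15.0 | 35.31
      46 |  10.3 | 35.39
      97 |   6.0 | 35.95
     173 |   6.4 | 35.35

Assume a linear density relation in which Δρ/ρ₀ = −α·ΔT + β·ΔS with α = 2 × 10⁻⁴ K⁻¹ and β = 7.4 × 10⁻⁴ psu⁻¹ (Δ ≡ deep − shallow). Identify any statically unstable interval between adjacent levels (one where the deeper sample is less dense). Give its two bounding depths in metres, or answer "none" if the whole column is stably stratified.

Evaluate Δρ/ρ₀ = −αΔT + βΔS across each adjacent pair:
  41–46 m: −αΔT+βΔS = −(2 × 10⁻⁴)(-4.7)+(7.4 × 10⁻⁴)(+0.08) = 1.0 × 10⁻³ → stable
  46–97 m: −αΔT+βΔS = −(2 × 10⁻⁴)(-4.3)+(7.4 × 10⁻⁴)(+0.56) = 1.3 × 10⁻³ → stable
  97–173 m: −αΔT+βΔS = −(2 × 10⁻⁴)(+0.4)+(7.4 × 10⁻⁴)(-0.60) = -5.2 × 10⁻⁴ → UNSTABLE
The 97–173 m interval has Δρ < 0: lighter water underlies denser water.

97–173 m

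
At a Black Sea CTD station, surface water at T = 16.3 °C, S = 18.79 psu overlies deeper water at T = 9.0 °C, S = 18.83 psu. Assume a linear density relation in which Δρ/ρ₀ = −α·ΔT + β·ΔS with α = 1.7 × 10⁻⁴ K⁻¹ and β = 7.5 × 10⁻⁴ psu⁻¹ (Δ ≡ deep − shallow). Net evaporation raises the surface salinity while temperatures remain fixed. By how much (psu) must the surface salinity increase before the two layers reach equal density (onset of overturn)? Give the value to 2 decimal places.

1.69 psu

Neutral buoyancy requires −α(T_deep − T_surf) + β(S_deep − S_surf′) = 0.
S_surf′ = S_deep − (α/β)·ΔT = 18.83 − (1.7 × 10⁻⁴/7.5 × 10⁻⁴)·(-7.3) = 20.4847 psu.
Increase required: 20.4847 − 18.79 = 1.6947 psu.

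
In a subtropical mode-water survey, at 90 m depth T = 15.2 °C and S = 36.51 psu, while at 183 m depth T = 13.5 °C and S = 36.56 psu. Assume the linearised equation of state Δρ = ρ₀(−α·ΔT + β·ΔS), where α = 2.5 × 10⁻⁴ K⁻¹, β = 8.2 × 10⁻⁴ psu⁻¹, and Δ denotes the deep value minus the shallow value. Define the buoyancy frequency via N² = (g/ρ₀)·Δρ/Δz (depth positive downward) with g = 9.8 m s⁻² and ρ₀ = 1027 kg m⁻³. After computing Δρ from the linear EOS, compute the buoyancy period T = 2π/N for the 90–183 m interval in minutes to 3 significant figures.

14.9 min

ΔT = -1.7 K, ΔS = +0.05 psu (deep − shallow).
Δρ/ρ₀ = −αΔT + βΔS = 4.25 × 10⁻⁴ + 4.10 × 10⁻⁵ = 4.66 × 10⁻⁴, so Δρ ≈ 0.4786 kg m⁻³.
N² = (g/ρ₀)·Δρ/Δz = g·(Δρ/ρ₀)/Δz = 9.8 × 4.66 × 10⁻⁴ / 93 = 4.9105 × 10⁻⁵ s⁻².
N = √(4.9105 × 10⁻⁵) = 7.0075 × 10⁻³ rad s⁻¹ → T = 2π/N = 896.64 s = 14.944 min ≈ 14.9 min.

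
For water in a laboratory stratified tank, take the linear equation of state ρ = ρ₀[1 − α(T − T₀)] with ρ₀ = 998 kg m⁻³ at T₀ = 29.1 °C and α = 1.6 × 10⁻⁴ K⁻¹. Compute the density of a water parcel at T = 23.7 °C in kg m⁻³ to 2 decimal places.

T − T₀ = -5.4 K.
Bracket = 1 − α·(-5.4) = 1 + (8.64 × 10⁻⁴) = 1.0008640.
ρ = 998 × 1.0008640 = 998.86 kg m⁻³.

998.86 kg m⁻³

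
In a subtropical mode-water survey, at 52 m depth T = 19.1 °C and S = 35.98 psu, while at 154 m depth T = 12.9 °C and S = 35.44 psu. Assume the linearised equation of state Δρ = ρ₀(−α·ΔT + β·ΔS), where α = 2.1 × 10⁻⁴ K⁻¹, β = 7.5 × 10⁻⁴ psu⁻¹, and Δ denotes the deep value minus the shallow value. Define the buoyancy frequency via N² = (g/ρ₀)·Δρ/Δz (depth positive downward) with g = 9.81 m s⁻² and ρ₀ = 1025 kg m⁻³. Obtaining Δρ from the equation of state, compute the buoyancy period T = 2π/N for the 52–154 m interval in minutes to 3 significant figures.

11.3 min

ΔT = -6.2 K, ΔS = -0.54 psu (deep − shallow).
Δρ/ρ₀ = −αΔT + βΔS = 1.302 × 10⁻³ − 4.05 × 10⁻⁴ = 8.97 × 10⁻⁴, so Δρ ≈ 0.9194 kg m⁻³.
N² = (g/ρ₀)·Δρ/Δz = g·(Δρ/ρ₀)/Δz = 9.81 × 8.97 × 10⁻⁴ / 102 = 8.6270 × 10⁻⁵ s⁻².
N = √(8.6270 × 10⁻⁵) = 9.2882 × 10⁻³ rad s⁻¹ → T = 2π/N = 676.47 s = 11.274 min ≈ 11.3 min.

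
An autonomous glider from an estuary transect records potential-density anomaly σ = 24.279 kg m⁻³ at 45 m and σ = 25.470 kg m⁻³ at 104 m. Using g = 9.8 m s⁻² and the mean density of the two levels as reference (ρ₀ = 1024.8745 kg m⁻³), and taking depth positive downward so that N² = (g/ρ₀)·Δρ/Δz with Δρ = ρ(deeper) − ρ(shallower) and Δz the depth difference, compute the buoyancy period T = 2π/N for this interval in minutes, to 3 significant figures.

7.54 min

Δρ = 1025.470 − 1024.279 = 1.191 kg m⁻³ over Δz = 104 − 45 = 59 m.
N² = (9.8/1024.8745) × (1.191/59) = 1.9303 × 10⁻⁴ s⁻².
N = √(1.9303 × 10⁻⁴) = 0.013894 rad s⁻¹, so T = 2π/N = 452.22 s = 7.5370 min ≈ 7.54 min.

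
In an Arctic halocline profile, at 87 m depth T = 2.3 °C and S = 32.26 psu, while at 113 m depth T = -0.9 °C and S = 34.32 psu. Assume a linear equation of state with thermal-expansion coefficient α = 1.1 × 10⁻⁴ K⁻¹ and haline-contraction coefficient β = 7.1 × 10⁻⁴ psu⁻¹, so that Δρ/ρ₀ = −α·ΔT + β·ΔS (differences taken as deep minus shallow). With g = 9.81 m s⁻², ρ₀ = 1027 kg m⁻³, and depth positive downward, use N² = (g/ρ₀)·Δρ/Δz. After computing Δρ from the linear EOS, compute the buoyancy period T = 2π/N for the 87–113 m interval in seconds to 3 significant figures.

ΔT = -3.2 K, ΔS = +2.06 psu (deep − shallow).
Δρ/ρ₀ = −αΔT + βΔS = 3.52 × 10⁻⁴ + 1.4626 × 10⁻³ = 1.8146 × 10⁻³, so Δρ ≈ 1.864 kg m⁻³.
N² = (g/ρ₀)·Δρ/Δz = g·(Δρ/ρ₀)/Δz = 9.81 × 1.8146 × 10⁻³ / 26 = 6.8466 × 10⁻⁴ s⁻².
N = √(6.8466 × 10⁻⁴) = 0.026166 rad s⁻¹ → T = 2π/N = 240.13 s ≈ 240 s.

240 s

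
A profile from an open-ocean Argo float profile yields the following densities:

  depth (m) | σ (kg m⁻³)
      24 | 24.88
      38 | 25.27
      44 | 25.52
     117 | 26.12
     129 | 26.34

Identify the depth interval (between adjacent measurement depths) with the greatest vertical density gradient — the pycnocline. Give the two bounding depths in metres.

38–44 m

Compute the density gradient over each adjacent pair:
  24–38 m: Δρ/Δz = 0.39/14 = 0.028 kg m⁻⁴
  38–44 m: Δρ/Δz = 0.25/6 = 0.042 kg m⁻⁴
  44–117 m: Δρ/Δz = 0.60/73 = 8.2 × 10⁻³ kg m⁻⁴
  117–129 m: Δρ/Δz = 0.22/12 = 0.018 kg m⁻⁴
The largest gradient is in the 38–44 m interval — the pycnocline.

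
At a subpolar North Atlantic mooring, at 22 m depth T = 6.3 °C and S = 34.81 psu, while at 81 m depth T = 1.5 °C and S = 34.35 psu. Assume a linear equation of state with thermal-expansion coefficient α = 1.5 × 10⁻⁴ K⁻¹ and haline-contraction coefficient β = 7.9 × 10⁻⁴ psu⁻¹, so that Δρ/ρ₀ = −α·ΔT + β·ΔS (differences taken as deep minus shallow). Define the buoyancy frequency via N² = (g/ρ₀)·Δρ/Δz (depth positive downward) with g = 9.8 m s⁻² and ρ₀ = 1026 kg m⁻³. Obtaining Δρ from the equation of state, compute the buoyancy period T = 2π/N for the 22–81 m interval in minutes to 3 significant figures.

13.6 min

ΔT = -4.8 K, ΔS = -0.46 psu (deep − shallow).
Δρ/ρ₀ = −αΔT + βΔS = 7.20 × 10⁻⁴ − 3.634 × 10⁻⁴ = 3.566 × 10⁻⁴, so Δρ ≈ 0.3659 kg m⁻³.
N² = (g/ρ₀)·Δρ/Δz = g·(Δρ/ρ₀)/Δz = 9.8 × 3.566 × 10⁻⁴ / 59 = 5.9232 × 10⁻⁵ s⁻².
N = √(5.9232 × 10⁻⁵) = 7.6962 × 10⁻³ rad s⁻¹ → T = 2π/N = 816.40 s = 13.607 min ≈ 13.6 min.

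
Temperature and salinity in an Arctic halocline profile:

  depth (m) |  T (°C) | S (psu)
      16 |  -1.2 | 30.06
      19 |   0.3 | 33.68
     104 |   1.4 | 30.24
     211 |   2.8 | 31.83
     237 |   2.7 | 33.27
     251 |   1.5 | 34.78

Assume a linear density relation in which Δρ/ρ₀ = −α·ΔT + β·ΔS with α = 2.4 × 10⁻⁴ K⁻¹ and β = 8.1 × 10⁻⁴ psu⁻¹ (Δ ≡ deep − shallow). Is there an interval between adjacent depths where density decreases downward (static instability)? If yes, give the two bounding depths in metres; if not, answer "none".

Evaluate Δρ/ρ₀ = −αΔT + βΔS across each adjacent pair:
  16–19 m: −αΔT+βΔS = −(2.4 × 10⁻⁴)(+1.5)+(8.1 × 10⁻⁴)(+3.62) = 2.6 × 10⁻³ → stable
  19–104 m: −αΔT+βΔS = −(2.4 × 10⁻⁴)(+1.1)+(8.1 × 10⁻⁴)(-3.44) = -3.1 × 10⁻³ → UNSTABLE
  104–211 m: −αΔT+βΔS = −(2.4 × 10⁻⁴)(+1.4)+(8.1 × 10⁻⁴)(+1.59) = 9.5 × 10⁻⁴ → stable
  211–237 m: −αΔT+βΔS = −(2.4 × 10⁻⁴)(-0.1)+(8.1 × 10⁻⁴)(+1.44) = 1.2 × 10⁻³ → stable
  237–251 m: −αΔT+βΔS = −(2.4 × 10⁻⁴)(-1.2)+(8.1 × 10⁻⁴)(+1.51) = 1.5 × 10⁻³ → stable
The 19–104 m interval has Δρ < 0: lighter water underlies denser water.

19–104 m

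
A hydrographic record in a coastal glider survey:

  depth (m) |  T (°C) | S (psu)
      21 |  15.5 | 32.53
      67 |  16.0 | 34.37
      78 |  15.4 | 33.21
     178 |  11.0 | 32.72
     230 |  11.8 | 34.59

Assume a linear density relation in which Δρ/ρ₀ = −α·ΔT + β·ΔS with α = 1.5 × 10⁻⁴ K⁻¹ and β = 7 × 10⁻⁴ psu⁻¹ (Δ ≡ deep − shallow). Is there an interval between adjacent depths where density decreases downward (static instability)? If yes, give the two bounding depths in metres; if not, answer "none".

67–78 m

Evaluate Δρ/ρ₀ = −αΔT + βΔS across each adjacent pair:
  21–67 m: −αΔT+βΔS = −(1.5 × 10⁻⁴)(+0.5)+(7 × 10⁻⁴)(+1.84) = 1.2 × 10⁻³ → stable
  67–78 m: −αΔT+βΔS = −(1.5 × 10⁻⁴)(-0.6)+(7 × 10⁻⁴)(-1.16) = -7.2 × 10⁻⁴ → UNSTABLE
  78–178 m: −αΔT+βΔS = −(1.5 × 10⁻⁴)(-4.4)+(7 × 10⁻⁴)(-0.49) = 3.2 × 10⁻⁴ → stable
  178–230 m: −αΔT+βΔS = −(1.5 × 10⁻⁴)(+0.8)+(7 × 10⁻⁴)(+1.87) = 1.2 × 10⁻³ → stable
The 67–78 m interval has Δρ < 0: lighter water underlies denser water.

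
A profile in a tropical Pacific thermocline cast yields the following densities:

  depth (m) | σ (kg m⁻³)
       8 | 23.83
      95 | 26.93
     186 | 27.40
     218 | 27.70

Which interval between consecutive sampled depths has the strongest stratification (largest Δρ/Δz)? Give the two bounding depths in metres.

Compute the density gradient over each adjacent pair:
  8–95 m: Δρ/Δz = 3.10/87 = 0.036 kg m⁻⁴
  95–186 m: Δρ/Δz = 0.47/91 = 5.2 × 10⁻³ kg m⁻⁴
  186–218 m: Δρ/Δz = 0.30/32 = 9.4 × 10⁻³ kg m⁻⁴
The largest gradient is in the 8–95 m interval — the pycnocline.

8–95 m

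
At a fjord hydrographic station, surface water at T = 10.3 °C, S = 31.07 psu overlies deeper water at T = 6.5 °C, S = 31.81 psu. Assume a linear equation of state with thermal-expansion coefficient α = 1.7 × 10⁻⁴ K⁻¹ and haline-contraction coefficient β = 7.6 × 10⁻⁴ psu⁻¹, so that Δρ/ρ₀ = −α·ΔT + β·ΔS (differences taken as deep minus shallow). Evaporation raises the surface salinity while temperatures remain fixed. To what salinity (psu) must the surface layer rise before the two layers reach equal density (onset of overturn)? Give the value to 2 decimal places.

Neutral buoyancy requires −α(T_deep − T_surf) + β(S_deep − S_surf′) = 0.
S_surf′ = S_deep − (α/β)·ΔT = 31.81 − (1.7 × 10⁻⁴/7.6 × 10⁻⁴)·(-3.8) = 32.6600 psu.
Increase required: 32.6600 − 31.07 = 1.5900 psu.

32.66 psu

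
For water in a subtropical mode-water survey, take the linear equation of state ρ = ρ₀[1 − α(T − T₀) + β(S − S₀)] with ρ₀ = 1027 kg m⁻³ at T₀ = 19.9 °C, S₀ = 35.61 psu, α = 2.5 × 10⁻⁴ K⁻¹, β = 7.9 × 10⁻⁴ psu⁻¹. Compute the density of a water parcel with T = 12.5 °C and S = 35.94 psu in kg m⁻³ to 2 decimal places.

T − T₀ = -7.4 K, S − S₀ = +0.33 psu.
Bracket = 1 − α·(-7.4) + β·(+0.33) = 1 + (2.1107 × 10⁻³) = 1.0021107.
ρ = 1027 × 1.0021107 = 1029.17 kg m⁻³.

1029.17 kg m⁻³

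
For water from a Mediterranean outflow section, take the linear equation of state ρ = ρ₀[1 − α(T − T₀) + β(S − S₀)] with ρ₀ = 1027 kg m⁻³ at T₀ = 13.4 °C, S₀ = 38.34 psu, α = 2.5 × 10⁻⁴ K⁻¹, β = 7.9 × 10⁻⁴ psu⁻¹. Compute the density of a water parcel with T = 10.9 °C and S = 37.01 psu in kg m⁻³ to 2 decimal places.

1026.56 kg m⁻³

T − T₀ = -2.5 K, S − S₀ = -1.33 psu.
Bracket = 1 − α·(-2.5) + β·(-1.33) = 1 + (-4.257 × 10⁻⁴) = 0.9995743.
ρ = 1027 × 0.9995743 = 1026.56 kg m⁻³.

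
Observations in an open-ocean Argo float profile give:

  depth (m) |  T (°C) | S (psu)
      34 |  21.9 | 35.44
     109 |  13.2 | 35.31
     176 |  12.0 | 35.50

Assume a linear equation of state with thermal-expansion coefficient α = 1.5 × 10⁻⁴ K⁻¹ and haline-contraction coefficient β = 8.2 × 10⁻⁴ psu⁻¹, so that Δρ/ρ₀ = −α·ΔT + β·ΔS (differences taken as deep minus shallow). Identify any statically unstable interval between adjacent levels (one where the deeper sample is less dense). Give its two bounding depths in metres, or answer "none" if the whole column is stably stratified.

Evaluate Δρ/ρ₀ = −αΔT + βΔS across each adjacent pair:
  34–109 m: −αΔT+βΔS = −(1.5 × 10⁻⁴)(-8.7)+(8.2 × 10⁻⁴)(-0.13) = 1.2 × 10⁻³ → stable
  109–176 m: −αΔT+βΔS = −(1.5 × 10⁻⁴)(-1.2)+(8.2 × 10⁻⁴)(+0.19) = 3.4 × 10⁻⁴ → stable
Every interval has Δρ > 0: the column is stably stratified throughout.

none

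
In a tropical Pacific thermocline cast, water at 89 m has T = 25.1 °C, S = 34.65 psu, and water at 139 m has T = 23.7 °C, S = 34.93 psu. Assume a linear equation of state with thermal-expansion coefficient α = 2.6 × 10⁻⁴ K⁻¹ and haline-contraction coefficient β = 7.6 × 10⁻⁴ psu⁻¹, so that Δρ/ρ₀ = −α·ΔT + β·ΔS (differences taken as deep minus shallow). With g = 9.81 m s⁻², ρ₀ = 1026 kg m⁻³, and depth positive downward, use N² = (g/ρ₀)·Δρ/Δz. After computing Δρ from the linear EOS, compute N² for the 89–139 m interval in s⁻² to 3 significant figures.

ΔT = -1.4 K, ΔS = +0.28 psu (deep − shallow).
Δρ/ρ₀ = −αΔT + βΔS = 3.64 × 10⁻⁴ + 2.128 × 10⁻⁴ = 5.768 × 10⁻⁴, so Δρ ≈ 0.5918 kg m⁻³.
N² = (g/ρ₀)·Δρ/Δz = g·(Δρ/ρ₀)/Δz = 9.81 × 5.768 × 10⁻⁴ / 50 = 1.1317 × 10⁻⁴ s⁻² ≈ 1.13 × 10⁻⁴ s⁻².

1.13 × 10⁻⁴ s⁻²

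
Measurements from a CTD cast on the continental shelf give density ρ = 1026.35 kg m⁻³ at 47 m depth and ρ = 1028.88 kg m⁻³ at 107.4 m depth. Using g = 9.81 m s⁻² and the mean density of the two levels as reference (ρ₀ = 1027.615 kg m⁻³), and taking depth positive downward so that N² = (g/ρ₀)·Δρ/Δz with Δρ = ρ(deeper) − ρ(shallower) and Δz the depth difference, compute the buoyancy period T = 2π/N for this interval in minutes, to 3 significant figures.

5.24 min

Δρ = 1028.88 − 1026.35 = 2.53 kg m⁻³ over Δz = 107.4 − 47 = 60.4 m.
N² = (9.81/1027.615) × (2.53/60.4) = 3.9987 × 10⁻⁴ s⁻².
N = √(3.9987 × 10⁻⁴) = 0.019997 rad s⁻¹, so T = 2π/N = 314.21 s = 5.2368 min ≈ 5.24 min.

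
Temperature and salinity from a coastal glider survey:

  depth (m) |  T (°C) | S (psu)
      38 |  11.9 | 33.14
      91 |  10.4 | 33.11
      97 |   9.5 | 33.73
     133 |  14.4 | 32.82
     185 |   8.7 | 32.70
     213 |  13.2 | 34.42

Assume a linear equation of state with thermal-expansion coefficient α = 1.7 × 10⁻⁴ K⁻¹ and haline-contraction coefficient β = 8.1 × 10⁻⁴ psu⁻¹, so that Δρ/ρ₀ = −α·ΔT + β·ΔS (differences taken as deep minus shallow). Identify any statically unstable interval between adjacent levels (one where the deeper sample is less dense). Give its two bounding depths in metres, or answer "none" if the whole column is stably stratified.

Evaluate Δρ/ρ₀ = −αΔT + βΔS across each adjacent pair:
  38–91 m: −αΔT+βΔS = −(1.7 × 10⁻⁴)(-1.5)+(8.1 × 10⁻⁴)(-0.03) = 2.3 × 10⁻⁴ → stable
  91–97 m: −αΔT+βΔS = −(1.7 × 10⁻⁴)(-0.9)+(8.1 × 10⁻⁴)(+0.62) = 6.6 × 10⁻⁴ → stable
  97–133 m: −αΔT+βΔS = −(1.7 × 10⁻⁴)(+4.9)+(8.1 × 10⁻⁴)(-0.91) = -1.6 × 10⁻³ → UNSTABLE
  133–185 m: −αΔT+βΔS = −(1.7 × 10⁻⁴)(-5.7)+(8.1 × 10⁻⁴)(-0.12) = 8.7 × 10⁻⁴ → stable
  185–213 m: −αΔT+βΔS = −(1.7 × 10⁻⁴)(+4.5)+(8.1 × 10⁻⁴)(+1.72) = 6.3 × 10⁻⁴ → stable
The 97–133 m interval has Δρ < 0: lighter water underlies denser water.

97–133 m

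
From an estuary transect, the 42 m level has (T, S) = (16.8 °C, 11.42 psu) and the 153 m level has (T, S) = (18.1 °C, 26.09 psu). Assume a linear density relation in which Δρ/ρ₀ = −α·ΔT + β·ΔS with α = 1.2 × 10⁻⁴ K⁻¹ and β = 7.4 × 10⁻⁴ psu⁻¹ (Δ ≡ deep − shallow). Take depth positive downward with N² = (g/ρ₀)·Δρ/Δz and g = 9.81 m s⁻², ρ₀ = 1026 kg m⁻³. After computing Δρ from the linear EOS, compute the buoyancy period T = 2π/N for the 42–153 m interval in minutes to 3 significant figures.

ΔT = +1.3 K, ΔS = +14.67 psu (deep − shallow).
Δρ/ρ₀ = −αΔT + βΔS = -1.56 × 10⁻⁴ + 0.0108558 = 0.0106998, so Δρ ≈ 10.98 kg m⁻³.
N² = (g/ρ₀)·Δρ/Δz = g·(Δρ/ρ₀)/Δz = 9.81 × 0.0106998 / 111 = 9.4563 × 10⁻⁴ s⁻².
N = √(9.4563 × 10⁻⁴) = 0.030751 rad s⁻¹ → T = 2π/N = 204.32 s = 3.4053 min ≈ 3.41 min.

3.41 min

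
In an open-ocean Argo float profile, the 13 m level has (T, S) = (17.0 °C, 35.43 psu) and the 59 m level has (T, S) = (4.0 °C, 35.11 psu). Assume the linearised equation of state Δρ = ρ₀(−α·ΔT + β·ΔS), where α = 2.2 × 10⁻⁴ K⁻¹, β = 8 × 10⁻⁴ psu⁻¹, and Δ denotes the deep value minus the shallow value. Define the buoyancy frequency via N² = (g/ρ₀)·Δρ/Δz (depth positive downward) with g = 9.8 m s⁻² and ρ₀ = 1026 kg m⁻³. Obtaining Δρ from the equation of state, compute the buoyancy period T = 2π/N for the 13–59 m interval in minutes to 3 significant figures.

4.45 min

ΔT = -13.0 K, ΔS = -0.32 psu (deep − shallow).
Δρ/ρ₀ = −αΔT + βΔS = 2.86 × 10⁻³ − 2.56 × 10⁻⁴ = 2.604 × 10⁻³, so Δρ ≈ 2.672 kg m⁻³.
N² = (g/ρ₀)·Δρ/Δz = g·(Δρ/ρ₀)/Δz = 9.8 × 2.604 × 10⁻³ / 46 = 5.5477 × 10⁻⁴ s⁻².
N = √(5.5477 × 10⁻⁴) = 0.023554 rad s⁻¹ → T = 2π/N = 266.76 s = 4.4460 min ≈ 4.45 min.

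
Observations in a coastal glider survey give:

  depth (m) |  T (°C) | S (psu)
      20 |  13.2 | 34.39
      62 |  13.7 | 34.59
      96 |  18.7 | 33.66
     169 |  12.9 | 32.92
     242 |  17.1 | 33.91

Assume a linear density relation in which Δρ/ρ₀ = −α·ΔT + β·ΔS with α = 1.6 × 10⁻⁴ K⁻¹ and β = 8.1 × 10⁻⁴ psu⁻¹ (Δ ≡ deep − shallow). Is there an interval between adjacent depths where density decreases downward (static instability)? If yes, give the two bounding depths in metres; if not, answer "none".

62–96 m

Evaluate Δρ/ρ₀ = −αΔT + βΔS across each adjacent pair:
  20–62 m: −αΔT+βΔS = −(1.6 × 10⁻⁴)(+0.5)+(8.1 × 10⁻⁴)(+0.20) = 8.2 × 10⁻⁵ → stable
  62–96 m: −αΔT+βΔS = −(1.6 × 10⁻⁴)(+5.0)+(8.1 × 10⁻⁴)(-0.93) = -1.6 × 10⁻³ → UNSTABLE
  96–169 m: −αΔT+βΔS = −(1.6 × 10⁻⁴)(-5.8)+(8.1 × 10⁻⁴)(-0.74) = 3.3 × 10⁻⁴ → stable
  169–242 m: −αΔT+βΔS = −(1.6 × 10⁻⁴)(+4.2)+(8.1 × 10⁻⁴)(+0.99) = 1.3 × 10⁻⁴ → stable
The 62–96 m interval has Δρ < 0: lighter water underlies denser water.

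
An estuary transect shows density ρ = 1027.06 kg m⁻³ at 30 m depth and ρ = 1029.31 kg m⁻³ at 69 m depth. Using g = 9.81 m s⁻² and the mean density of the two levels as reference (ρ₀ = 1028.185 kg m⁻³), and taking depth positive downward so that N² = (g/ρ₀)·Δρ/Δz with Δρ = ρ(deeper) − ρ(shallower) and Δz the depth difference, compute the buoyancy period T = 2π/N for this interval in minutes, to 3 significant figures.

Δρ = 1029.31 − 1027.06 = 2.25 kg m⁻³ over Δz = 69 − 30 = 39 m.
N² = (9.81/1028.185) × (2.25/39) = 5.5045 × 10⁻⁴ s⁻².
N = √(5.5045 × 10⁻⁴) = 0.023462 rad s⁻¹, so T = 2π/N = 267.80 s = 4.4633 min ≈ 4.46 min.

4.46 min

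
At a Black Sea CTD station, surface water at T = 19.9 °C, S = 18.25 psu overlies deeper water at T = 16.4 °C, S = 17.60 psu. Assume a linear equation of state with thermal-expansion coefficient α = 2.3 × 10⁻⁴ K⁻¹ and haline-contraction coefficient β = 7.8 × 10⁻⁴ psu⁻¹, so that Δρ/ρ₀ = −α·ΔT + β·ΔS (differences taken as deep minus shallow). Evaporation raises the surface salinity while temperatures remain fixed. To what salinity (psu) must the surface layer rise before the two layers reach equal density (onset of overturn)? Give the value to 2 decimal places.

Neutral buoyancy requires −α(T_deep − T_surf) + β(S_deep − S_surf′) = 0.
S_surf′ = S_deep − (α/β)·ΔT = 17.60 − (2.3 × 10⁻⁴/7.8 × 10⁻⁴)·(-3.5) = 18.6321 psu.
Increase required: 18.6321 − 18.25 = 0.3821 psu.

18.63 psu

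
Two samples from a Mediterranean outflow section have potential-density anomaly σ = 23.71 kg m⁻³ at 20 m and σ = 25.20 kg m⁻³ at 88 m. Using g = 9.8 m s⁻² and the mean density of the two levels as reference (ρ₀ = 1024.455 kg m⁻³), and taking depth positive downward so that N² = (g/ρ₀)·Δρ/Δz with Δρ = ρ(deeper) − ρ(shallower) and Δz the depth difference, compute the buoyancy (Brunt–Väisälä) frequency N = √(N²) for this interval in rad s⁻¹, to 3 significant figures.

0.0145 rad s⁻¹

Δρ = 1025.20 − 1023.71 = 1.49 kg m⁻³ over Δz = 88 − 20 = 68 m.
N² = (9.8/1024.455) × (1.49/68) = 2.0961 × 10⁻⁴ s⁻².
N = √(2.0961 × 10⁻⁴) = 0.014478 rad s⁻¹ ≈ 0.0145 rad s⁻¹.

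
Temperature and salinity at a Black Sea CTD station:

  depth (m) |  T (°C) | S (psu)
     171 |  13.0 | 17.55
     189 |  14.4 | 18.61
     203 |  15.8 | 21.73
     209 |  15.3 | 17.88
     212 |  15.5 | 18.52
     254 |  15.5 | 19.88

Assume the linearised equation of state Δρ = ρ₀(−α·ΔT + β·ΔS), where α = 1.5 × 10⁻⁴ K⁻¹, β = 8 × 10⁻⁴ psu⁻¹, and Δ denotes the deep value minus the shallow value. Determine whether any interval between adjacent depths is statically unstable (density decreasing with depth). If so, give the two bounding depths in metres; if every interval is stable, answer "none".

203–209 m

Evaluate Δρ/ρ₀ = −αΔT + βΔS across each adjacent pair:
  171–189 m: −αΔT+βΔS = −(1.5 × 10⁻⁴)(+1.4)+(8 × 10⁻⁴)(+1.06) = 6.4 × 10⁻⁴ → stable
  189–203 m: −αΔT+βΔS = −(1.5 × 10⁻⁴)(+1.4)+(8 × 10⁻⁴)(+3.12) = 2.3 × 10⁻³ → stable
  203–209 m: −αΔT+βΔS = −(1.5 × 10⁻⁴)(-0.5)+(8 × 10⁻⁴)(-3.85) = -3.0 × 10⁻³ → UNSTABLE
  209–212 m: −αΔT+βΔS = −(1.5 × 10⁻⁴)(+0.2)+(8 × 10⁻⁴)(+0.64) = 4.8 × 10⁻⁴ → stable
  212–254 m: −αΔT+βΔS = −(1.5 × 10⁻⁴)(+0.0)+(8 × 10⁻⁴)(+1.36) = 1.1 × 10⁻³ → stable
The 203–209 m interval has Δρ < 0: lighter water underlies denser water.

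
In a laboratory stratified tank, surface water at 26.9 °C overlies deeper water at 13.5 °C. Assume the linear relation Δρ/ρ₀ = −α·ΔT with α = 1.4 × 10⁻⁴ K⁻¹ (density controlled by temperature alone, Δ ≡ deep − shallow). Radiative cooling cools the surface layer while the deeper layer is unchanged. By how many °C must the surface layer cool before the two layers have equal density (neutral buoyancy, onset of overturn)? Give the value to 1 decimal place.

With temperature the only control, equal density requires T_surf′ = T_deep.
T_surf′ = 13.5 °C.
Cooling required: 26.9 − 13.5 = 13.4 °C.

13.4 °C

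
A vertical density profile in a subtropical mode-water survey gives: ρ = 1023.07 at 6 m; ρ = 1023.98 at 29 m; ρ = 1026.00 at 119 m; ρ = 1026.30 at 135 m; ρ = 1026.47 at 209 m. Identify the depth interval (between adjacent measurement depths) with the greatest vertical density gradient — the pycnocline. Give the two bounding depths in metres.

6–29 m

Compute the density gradient over each adjacent pair:
  6–29 m: Δρ/Δz = 0.91/23 = 0.040 kg m⁻⁴
  29–119 m: Δρ/Δz = 2.02/90 = 0.022 kg m⁻⁴
  119–135 m: Δρ/Δz = 0.30/16 = 0.019 kg m⁻⁴
  135–209 m: Δρ/Δz = 0.17/74 = 2.3 × 10⁻³ kg m⁻⁴
The largest gradient is in the 6–29 m interval — the pycnocline.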